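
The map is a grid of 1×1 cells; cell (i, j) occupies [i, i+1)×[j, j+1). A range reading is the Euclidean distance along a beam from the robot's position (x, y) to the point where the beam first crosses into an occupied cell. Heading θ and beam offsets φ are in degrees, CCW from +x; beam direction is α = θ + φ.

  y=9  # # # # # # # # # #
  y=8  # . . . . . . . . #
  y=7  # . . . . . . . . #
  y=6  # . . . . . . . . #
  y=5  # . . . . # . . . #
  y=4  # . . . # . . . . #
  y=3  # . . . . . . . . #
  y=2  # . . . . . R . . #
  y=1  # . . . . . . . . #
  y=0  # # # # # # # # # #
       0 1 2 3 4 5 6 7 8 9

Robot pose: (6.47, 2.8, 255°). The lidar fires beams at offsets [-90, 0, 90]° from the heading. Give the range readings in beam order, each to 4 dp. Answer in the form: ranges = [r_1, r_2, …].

beam 1: φ=-90°, α=165°
  cosα=-0.9659 sinα=0.2588 | (6,2) | tMaxX 0.4866 tMaxY 0.7727 | tΔX 1.0353 tΔY 3.8637
    t=0.4866 [x] (5,2)
    t=0.7727 [y] (5,3)
    t=1.5219 [x] (4,3)
    t=2.5571 [x] (3,3)
    t=3.5924 [x] (2,3)
    t=4.6277 [x] (1,3)
    t=4.6364 [y] (1,4)
    t=5.6630 [x] (0,4) — stop
  → r_1 = 5.6630
beam 2: φ=0°, α=255°
  cosα=-0.2588 sinα=-0.9659 | (6,2) | tMaxX 1.8159 tMaxY 0.8282 | tΔX 3.8637 tΔY 1.0353
    t=0.8282 [y] (6,1)
    t=1.8159 [x] (5,1)
    t=1.8635 [y] (5,0) — stop
  → r_2 = 1.8635
beam 3: φ=90°, α=345°
  cosα=0.9659 sinα=-0.2588 | (6,2) | tMaxX 0.5487 tMaxY 3.0910 | tΔX 1.0353 tΔY 3.8637
    t=0.5487 [x] (7,2)
    t=1.5840 [x] (8,2)
    t=2.6192 [x] (9,2) — stop
  → r_3 = 2.6192

ranges = [5.6630, 1.8635, 2.6192]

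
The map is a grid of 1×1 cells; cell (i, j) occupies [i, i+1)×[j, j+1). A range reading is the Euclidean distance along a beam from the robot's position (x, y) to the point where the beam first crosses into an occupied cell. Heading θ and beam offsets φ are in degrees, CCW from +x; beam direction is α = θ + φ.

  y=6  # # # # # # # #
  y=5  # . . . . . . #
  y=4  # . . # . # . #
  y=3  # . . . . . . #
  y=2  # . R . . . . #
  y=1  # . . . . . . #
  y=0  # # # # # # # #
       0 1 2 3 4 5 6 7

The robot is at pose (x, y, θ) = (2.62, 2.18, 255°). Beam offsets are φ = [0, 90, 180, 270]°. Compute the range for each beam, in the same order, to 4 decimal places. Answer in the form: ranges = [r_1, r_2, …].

beam 1: φ=0°, α=255°
  cosα=-0.2588 sinα=-0.9659 | (2,2) | tMaxX 2.3955 tMaxY 0.1863 | tΔX 3.8637 tΔY 1.0353
    t=0.1863 [y] (2,1)
    t=1.2216 [y] (2,0) — stop
  → r_1 = 1.2216
beam 2: φ=90°, α=345°
  cosα=0.9659 sinα=-0.2588 | (2,2) | tMaxX 0.3934 tMaxY 0.6955 | tΔX 1.0353 tΔY 3.8637
    t=0.3934 [x] (3,2)
    t=0.6955 [y] (3,1)
    t=1.4287 [x] (4,1)
    t=2.4640 [x] (5,1)
    t=3.4992 [x] (6,1)
    t=4.5345 [x] (7,1) — stop
  → r_2 = 4.5345
beam 3: φ=180°, α=75°
  cosα=0.2588 sinα=0.9659 | (2,2) | tMaxX 1.4682 tMaxY 0.8489 | tΔX 3.8637 tΔY 1.0353
    t=0.8489 [y] (2,3)
    t=1.4682 [x] (3,3)
    t=1.8842 [y] (3,4) — stop
  → r_3 = 1.8842
beam 4: φ=270°, α=165°
  cosα=-0.9659 sinα=0.2588 | (2,2) | tMaxX 0.6419 tMaxY 3.1682 | tΔX 1.0353 tΔY 3.8637
    t=0.6419 [x] (1,2)
    t=1.6771 [x] (0,2) — stop
  → r_4 = 1.6771

ranges = [1.2216, 4.5345, 1.8842, 1.6771]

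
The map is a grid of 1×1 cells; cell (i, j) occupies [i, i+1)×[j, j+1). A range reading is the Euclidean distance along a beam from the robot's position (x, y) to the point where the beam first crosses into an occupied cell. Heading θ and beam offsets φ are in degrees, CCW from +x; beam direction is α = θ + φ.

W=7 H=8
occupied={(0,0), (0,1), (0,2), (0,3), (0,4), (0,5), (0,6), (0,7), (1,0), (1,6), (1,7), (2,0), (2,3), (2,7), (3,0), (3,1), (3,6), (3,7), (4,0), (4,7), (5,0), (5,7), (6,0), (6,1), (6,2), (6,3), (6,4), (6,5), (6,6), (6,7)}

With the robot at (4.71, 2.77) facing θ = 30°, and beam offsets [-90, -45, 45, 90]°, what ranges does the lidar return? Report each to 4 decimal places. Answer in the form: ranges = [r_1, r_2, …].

ranges = [2.0438, 1.3355, 4.3792, 4.8844]

beam 1: φ=-90°, α=300°
  d=(0.5000,-0.8660)  start (4,2)  tX=0.5800 tY=0.8891  stride 1/|dx|=2.0000 1/|dy|=1.1547
    cross x-line → (5,2), t=0.5800
    cross y-line → (5,1), t=0.8891
    cross y-line → (5,0), t=2.0438 (wall)
  → r_1 = 2.0438
beam 2: φ=-45°, α=345°
  d=(0.9659,-0.2588)  start (4,2)  tX=0.3002 tY=2.9751  stride 1/|dx|=1.0353 1/|dy|=3.8637
    cross x-line → (5,2), t=0.3002
    cross x-line → (6,2), t=1.3355 (wall)
  → r_2 = 1.3355
beam 3: φ=45°, α=75°
  d=(0.2588,0.9659)  start (4,2)  tX=1.1205 tY=0.2381  stride 1/|dx|=3.8637 1/|dy|=1.0353
    cross y-line → (4,3), t=0.2381
    cross x-line → (5,3), t=1.1205
    cross y-line → (5,4), t=1.2734
    cross y-line → (5,5), t=2.3087
    cross y-line → (5,6), t=3.3439
    cross y-line → (5,7), t=4.3792 (wall)
  → r_3 = 4.3792
beam 4: φ=90°, α=120°
  d=(-0.5000,0.8660)  start (4,2)  tX=1.4200 tY=0.2656  stride 1/|dx|=2.0000 1/|dy|=1.1547
    cross y-line → (4,3), t=0.2656
    cross x-line → (3,3), t=1.4200
    cross y-line → (3,4), t=1.4203
    cross y-line → (3,5), t=2.5750
    cross x-line → (2,5), t=3.4200
    cross y-line → (2,6), t=3.7297
    cross y-line → (2,7), t=4.8844 (wall)
  → r_4 = 4.8844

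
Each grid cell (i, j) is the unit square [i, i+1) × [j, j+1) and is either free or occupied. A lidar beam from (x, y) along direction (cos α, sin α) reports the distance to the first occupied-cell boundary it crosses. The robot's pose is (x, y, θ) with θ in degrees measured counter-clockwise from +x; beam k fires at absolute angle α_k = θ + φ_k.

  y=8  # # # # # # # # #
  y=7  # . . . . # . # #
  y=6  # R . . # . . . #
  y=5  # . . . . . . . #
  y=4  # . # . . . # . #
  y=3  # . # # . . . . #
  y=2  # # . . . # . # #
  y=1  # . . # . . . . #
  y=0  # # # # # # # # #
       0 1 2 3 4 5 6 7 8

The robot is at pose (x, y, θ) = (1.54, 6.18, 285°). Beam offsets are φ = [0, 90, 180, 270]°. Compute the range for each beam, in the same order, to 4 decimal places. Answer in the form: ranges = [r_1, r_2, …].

ranges = [1.7773, 2.5468, 1.8842, 0.5590]

beam 1: φ=0°, α=285°
  d=(0.2588,-0.9659)  start (1,6)  tX=1.7773 tY=0.1863  stride 1/|dx|=3.8637 1/|dy|=1.0353
    cross y-line → (1,5), t=0.1863
    cross y-line → (1,4), t=1.2216
    cross x-line → (2,4), t=1.7773 (wall)
  → r_1 = 1.7773
beam 2: φ=90°, α=15°
  d=(0.9659,0.2588)  start (1,6)  tX=0.4762 tY=3.1682  stride 1/|dx|=1.0353 1/|dy|=3.8637
    cross x-line → (2,6), t=0.4762
    cross x-line → (3,6), t=1.5115
    cross x-line → (4,6), t=2.5468 (wall)
  → r_2 = 2.5468
beam 3: φ=180°, α=105°
  d=(-0.2588,0.9659)  start (1,6)  tX=2.0864 tY=0.8489  stride 1/|dx|=3.8637 1/|dy|=1.0353
    cross y-line → (1,7), t=0.8489
    cross y-line → (1,8), t=1.8842 (wall)
  → r_3 = 1.8842
beam 4: φ=270°, α=195°
  d=(-0.9659,-0.2588)  start (1,6)  tX=0.5590 tY=0.6955  stride 1/|dx|=1.0353 1/|dy|=3.8637
    cross x-line → (0,6), t=0.5590 (wall)
  → r_4 = 0.5590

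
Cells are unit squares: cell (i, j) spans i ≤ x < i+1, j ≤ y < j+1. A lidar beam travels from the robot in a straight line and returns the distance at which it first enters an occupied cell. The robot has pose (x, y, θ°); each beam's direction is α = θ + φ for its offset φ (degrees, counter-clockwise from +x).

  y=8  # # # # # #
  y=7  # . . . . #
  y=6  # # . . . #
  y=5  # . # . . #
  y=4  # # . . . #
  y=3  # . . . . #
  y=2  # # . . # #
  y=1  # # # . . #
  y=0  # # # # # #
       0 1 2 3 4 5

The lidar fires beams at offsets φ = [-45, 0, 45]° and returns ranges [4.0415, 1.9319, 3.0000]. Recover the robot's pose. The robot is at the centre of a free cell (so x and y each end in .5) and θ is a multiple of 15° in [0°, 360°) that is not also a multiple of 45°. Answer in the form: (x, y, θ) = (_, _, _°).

Candidates: 21 free-cell centres × 16 headings = 336 poses. Raycast each; keep the one whose scan matches to 4 dp.
  (4.5, 5.5, 255°): beam 1 = 2.8868 ≠ 4.0415 ✗
  (2.5, 7.5, 240°): beam 1 = 1.5529 ≠ 4.0415 ✗
  (4.5, 4.5, 255°): beam 1 = 3.0000 ≠ 4.0415 ✗
  (4.5, 6.5, 195°): beam 1 = 3.0000 ≠ 4.0415 ✗
  (1.5, 7.5, 285°): beam 1 = 0.5774 ≠ 4.0415 ✗
  …
  (4.5, 4.5, 165°): r_1=4.0415, r_2=1.9319, r_3=3.0000 — all match ✓
Unique over the lattice → pose = (4.5, 4.5, 165°).

(x, y, θ) = (4.5, 4.5, 165°)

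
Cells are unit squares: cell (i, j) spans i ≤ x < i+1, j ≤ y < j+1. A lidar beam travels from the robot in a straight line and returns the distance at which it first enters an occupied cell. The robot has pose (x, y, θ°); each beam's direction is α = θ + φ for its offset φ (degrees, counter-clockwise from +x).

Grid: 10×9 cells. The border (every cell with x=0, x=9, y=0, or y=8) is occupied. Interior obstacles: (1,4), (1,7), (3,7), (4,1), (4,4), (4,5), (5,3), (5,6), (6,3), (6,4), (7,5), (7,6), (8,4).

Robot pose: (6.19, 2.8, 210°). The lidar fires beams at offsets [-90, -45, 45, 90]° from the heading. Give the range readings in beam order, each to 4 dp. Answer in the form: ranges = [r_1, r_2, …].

ranges = [0.2309, 0.7727, 1.8635, 2.0785]

beam 1: φ=-90°, α=120°
  cosα=-0.5000 sinα=0.8660 | (6,2) | tMaxX 0.3800 tMaxY 0.2309 | tΔX 2.0000 tΔY 1.1547
    t=0.2309 [y] (6,3) — stop
  → r_1 = 0.2309
beam 2: φ=-45°, α=165°
  cosα=-0.9659 sinα=0.2588 | (6,2) | tMaxX 0.1967 tMaxY 0.7727 | tΔX 1.0353 tΔY 3.8637
    t=0.1967 [x] (5,2)
    t=0.7727 [y] (5,3) — stop
  → r_2 = 0.7727
beam 3: φ=45°, α=255°
  cosα=-0.2588 sinα=-0.9659 | (6,2) | tMaxX 0.7341 tMaxY 0.8282 | tΔX 3.8637 tΔY 1.0353
    t=0.7341 [x] (5,2)
    t=0.8282 [y] (5,1)
    t=1.8635 [y] (5,0) — stop
  → r_3 = 1.8635
beam 4: φ=90°, α=300°
  cosα=0.5000 sinα=-0.8660 | (6,2) | tMaxX 1.6200 tMaxY 0.9238 | tΔX 2.0000 tΔY 1.1547
    t=0.9238 [y] (6,1)
    t=1.6200 [x] (7,1)
    t=2.0785 [y] (7,0) — stop
  → r_4 = 2.0785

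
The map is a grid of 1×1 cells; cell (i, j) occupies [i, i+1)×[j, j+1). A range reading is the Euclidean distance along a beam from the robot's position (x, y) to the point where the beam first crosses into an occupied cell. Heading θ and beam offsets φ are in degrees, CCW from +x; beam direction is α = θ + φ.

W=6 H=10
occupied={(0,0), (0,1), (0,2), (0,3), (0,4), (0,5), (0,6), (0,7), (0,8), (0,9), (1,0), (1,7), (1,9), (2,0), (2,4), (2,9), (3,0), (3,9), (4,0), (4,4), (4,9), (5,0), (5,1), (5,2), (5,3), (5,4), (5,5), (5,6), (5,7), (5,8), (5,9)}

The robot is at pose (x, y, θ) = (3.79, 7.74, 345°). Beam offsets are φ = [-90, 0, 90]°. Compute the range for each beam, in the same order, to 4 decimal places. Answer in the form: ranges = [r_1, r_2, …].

ranges = [3.0523, 1.2527, 1.3044]

beam 1: φ=-90°, α=255°
  cosα=-0.2588 sinα=-0.9659 | (3,7) | tMaxX 3.0523 tMaxY 0.7661 | tΔX 3.8637 tΔY 1.0353
    t=0.7661 [y] (3,6)
    t=1.8014 [y] (3,5)
    t=2.8367 [y] (3,4)
    t=3.0523 [x] (2,4) — stop
  → r_1 = 3.0523
beam 2: φ=0°, α=345°
  cosα=0.9659 sinα=-0.2588 | (3,7) | tMaxX 0.2174 tMaxY 2.8591 | tΔX 1.0353 tΔY 3.8637
    t=0.2174 [x] (4,7)
    t=1.2527 [x] (5,7) — stop
  → r_2 = 1.2527
beam 3: φ=90°, α=75°
  cosα=0.2588 sinα=0.9659 | (3,7) | tMaxX 0.8114 tMaxY 0.2692 | tΔX 3.8637 tΔY 1.0353
    t=0.2692 [y] (3,8)
    t=0.8114 [x] (4,8)
    t=1.3044 [y] (4,9) — stop
  → r_3 = 1.3044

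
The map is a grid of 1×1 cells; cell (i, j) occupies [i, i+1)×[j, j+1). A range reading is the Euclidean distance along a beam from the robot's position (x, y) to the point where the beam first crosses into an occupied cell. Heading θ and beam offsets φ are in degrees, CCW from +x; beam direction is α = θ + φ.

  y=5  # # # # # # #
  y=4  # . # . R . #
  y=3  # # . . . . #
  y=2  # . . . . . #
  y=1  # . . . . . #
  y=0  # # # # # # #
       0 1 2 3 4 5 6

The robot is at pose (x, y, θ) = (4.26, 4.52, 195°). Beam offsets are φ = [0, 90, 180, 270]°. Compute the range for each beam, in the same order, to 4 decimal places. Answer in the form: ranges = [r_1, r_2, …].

ranges = [1.3044, 3.6442, 1.8014, 0.4969]

beam 1: φ=0°, α=195°
  dir = (cos 195°, sin 195°) = (-0.9659, -0.2588); from cell (4,4)
  next x-line at t=0.2692, next y-line at t=2.0091; Δt_x=1.0353, Δt_y=3.8637
    x: enter (3,4) at t=0.2692
    x: enter (2,4) at t=1.3044 ← occupied
  → r_1 = 1.3044
beam 2: φ=90°, α=285°
  dir = (cos 285°, sin 285°) = (0.2588, -0.9659); from cell (4,4)
  next x-line at t=2.8591, next y-line at t=0.5383; Δt_x=3.8637, Δt_y=1.0353
    y: enter (4,3) at t=0.5383
    y: enter (4,2) at t=1.5736
    y: enter (4,1) at t=2.6089
    x: enter (5,1) at t=2.8591
    y: enter (5,0) at t=3.6442 ← occupied
  → r_2 = 3.6442
beam 3: φ=180°, α=15°
  dir = (cos 15°, sin 15°) = (0.9659, 0.2588); from cell (4,4)
  next x-line at t=0.7661, next y-line at t=1.8546; Δt_x=1.0353, Δt_y=3.8637
    x: enter (5,4) at t=0.7661
    x: enter (6,4) at t=1.8014 ← occupied
  → r_3 = 1.8014
beam 4: φ=270°, α=105°
  dir = (cos 105°, sin 105°) = (-0.2588, 0.9659); from cell (4,4)
  next x-line at t=1.0046, next y-line at t=0.4969; Δt_x=3.8637, Δt_y=1.0353
    y: enter (4,5) at t=0.4969 ← occupied
  → r_4 = 0.4969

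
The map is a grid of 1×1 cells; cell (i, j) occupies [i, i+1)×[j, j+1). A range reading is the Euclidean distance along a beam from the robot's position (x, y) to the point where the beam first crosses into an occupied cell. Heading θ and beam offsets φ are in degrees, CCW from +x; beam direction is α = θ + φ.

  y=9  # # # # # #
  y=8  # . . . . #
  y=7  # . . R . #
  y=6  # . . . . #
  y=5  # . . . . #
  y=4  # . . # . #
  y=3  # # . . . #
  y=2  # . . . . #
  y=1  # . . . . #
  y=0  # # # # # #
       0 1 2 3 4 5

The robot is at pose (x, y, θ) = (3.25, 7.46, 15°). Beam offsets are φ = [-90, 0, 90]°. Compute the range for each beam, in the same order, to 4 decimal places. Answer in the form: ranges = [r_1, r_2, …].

beam 1: φ=-90°, α=285°
  dir = (cos 285°, sin 285°) = (0.2588, -0.9659); from cell (3,7)
  next x-line at t=2.8978, next y-line at t=0.4762; Δt_x=3.8637, Δt_y=1.0353
    y: enter (3,6) at t=0.4762
    y: enter (3,5) at t=1.5115
    y: enter (3,4) at t=2.5468 ← occupied
  → r_1 = 2.5468
beam 2: φ=0°, α=15°
  dir = (cos 15°, sin 15°) = (0.9659, 0.2588); from cell (3,7)
  next x-line at t=0.7765, next y-line at t=2.0864; Δt_x=1.0353, Δt_y=3.8637
    x: enter (4,7) at t=0.7765
    x: enter (5,7) at t=1.8117 ← occupied
  → r_2 = 1.8117
beam 3: φ=90°, α=105°
  dir = (cos 105°, sin 105°) = (-0.2588, 0.9659); from cell (3,7)
  next x-line at t=0.9659, next y-line at t=0.5590; Δt_x=3.8637, Δt_y=1.0353
    y: enter (3,8) at t=0.5590
    x: enter (2,8) at t=0.9659
    y: enter (2,9) at t=1.5943 ← occupied
  → r_3 = 1.5943

ranges = [2.5468, 1.8117, 1.5943]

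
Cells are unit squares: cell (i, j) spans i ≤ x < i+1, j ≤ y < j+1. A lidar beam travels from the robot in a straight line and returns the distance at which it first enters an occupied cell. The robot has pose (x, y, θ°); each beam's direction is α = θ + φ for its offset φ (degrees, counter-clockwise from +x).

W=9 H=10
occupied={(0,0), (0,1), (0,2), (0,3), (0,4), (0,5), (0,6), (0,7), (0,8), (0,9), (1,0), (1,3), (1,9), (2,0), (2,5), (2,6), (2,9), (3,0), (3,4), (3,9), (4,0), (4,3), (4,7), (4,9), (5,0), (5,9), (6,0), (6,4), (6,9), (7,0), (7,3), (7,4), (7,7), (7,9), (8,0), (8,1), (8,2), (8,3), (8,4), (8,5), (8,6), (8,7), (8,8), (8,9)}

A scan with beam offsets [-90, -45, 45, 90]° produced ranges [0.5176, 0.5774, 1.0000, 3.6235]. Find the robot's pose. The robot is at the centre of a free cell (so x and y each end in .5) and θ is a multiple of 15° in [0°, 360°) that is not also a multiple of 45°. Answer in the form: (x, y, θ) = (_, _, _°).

The pose lattice has 46·16 = 736 candidates. Test each by forward raycasting.
  (7.5, 8.5, 105°): beam 4 = 2.5882 ≠ 3.6235 ✗
  (3.5, 2.5, 60°): beam 1 = 3.0000 ≠ 0.5176 ✗
  (1.5, 7.5, 285°): beam 2 = 1.0000 ≠ 0.5774 ✗
  (5.5, 8.5, 330°): beam 1 = 1.0000 ≠ 0.5176 ✗
  …
  (2.5, 4.5, 165°): r_1=0.5176, r_2=0.5774, r_3=1.0000, r_4=3.6235 — all match ✓
Only this pose fits every beam.

(x, y, θ) = (2.5, 4.5, 165°)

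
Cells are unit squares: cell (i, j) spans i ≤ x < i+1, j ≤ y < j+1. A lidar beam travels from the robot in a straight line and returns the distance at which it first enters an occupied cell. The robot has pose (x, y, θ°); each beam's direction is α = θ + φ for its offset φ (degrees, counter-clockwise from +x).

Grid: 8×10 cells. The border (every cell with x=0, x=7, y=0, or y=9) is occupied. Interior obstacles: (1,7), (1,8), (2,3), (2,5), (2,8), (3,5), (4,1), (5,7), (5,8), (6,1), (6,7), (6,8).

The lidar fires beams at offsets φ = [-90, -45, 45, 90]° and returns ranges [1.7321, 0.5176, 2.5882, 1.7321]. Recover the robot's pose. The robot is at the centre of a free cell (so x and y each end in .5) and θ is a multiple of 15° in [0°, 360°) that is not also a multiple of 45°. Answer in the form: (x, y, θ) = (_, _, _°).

Enumerate (i+0.5, j+0.5, θ) over the 36 free cells and 16 admissible headings. For each, cast all 4 beams and compare to the given ranges.
  (3.5, 6.5, 300°): beam 1 = 1.0000 ≠ 1.7321 ✗
  (5.5, 6.5, 120°): beam 1 = 1.0000 ≠ 1.7321 ✗
  (6.5, 3.5, 285°): beam 1 = 5.6940 ≠ 1.7321 ✗
  …
  (3.5, 3.5, 210°): r_1=1.7321, r_2=0.5176, r_3=2.5882, r_4=1.7321 — all match ✓
Unique over the lattice → pose = (3.5, 3.5, 210°).

(x, y, θ) = (3.5, 3.5, 210°)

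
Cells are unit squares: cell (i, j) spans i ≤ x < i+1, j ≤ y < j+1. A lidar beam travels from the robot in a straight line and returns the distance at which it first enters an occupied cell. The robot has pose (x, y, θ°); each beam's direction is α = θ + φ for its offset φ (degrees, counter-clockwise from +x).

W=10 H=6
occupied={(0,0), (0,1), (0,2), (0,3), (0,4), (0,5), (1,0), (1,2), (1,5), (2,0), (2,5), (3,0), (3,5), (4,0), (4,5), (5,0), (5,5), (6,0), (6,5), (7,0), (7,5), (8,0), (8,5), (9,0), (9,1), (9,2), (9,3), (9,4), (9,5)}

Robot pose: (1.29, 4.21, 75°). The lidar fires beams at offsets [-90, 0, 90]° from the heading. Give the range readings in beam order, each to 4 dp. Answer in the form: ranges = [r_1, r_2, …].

beam 1: φ=-90°, α=345°
  d=(0.9659,-0.2588)  start (1,4)  tX=0.7350 tY=0.8114  stride 1/|dx|=1.0353 1/|dy|=3.8637
    cross x-line → (2,4), t=0.7350
    cross y-line → (2,3), t=0.8114
    cross x-line → (3,3), t=1.7703
    cross x-line → (4,3), t=2.8056
    cross x-line → (5,3), t=3.8409
    cross y-line → (5,2), t=4.6751
    cross x-line → (6,2), t=4.8762
    cross x-line → (7,2), t=5.9114
    cross x-line → (8,2), t=6.9467
    cross x-line → (9,2), t=7.9820 (wall)
  → r_1 = 7.9820
beam 2: φ=0°, α=75°
  d=(0.2588,0.9659)  start (1,4)  tX=2.7432 tY=0.8179  stride 1/|dx|=3.8637 1/|dy|=1.0353
    cross y-line → (1,5), t=0.8179 (wall)
  → r_2 = 0.8179
beam 3: φ=90°, α=165°
  d=(-0.9659,0.2588)  start (1,4)  tX=0.3002 tY=3.0523  stride 1/|dx|=1.0353 1/|dy|=3.8637
    cross x-line → (0,4), t=0.3002 (wall)
  → r_3 = 0.3002

ranges = [7.9820, 0.8179, 0.3002]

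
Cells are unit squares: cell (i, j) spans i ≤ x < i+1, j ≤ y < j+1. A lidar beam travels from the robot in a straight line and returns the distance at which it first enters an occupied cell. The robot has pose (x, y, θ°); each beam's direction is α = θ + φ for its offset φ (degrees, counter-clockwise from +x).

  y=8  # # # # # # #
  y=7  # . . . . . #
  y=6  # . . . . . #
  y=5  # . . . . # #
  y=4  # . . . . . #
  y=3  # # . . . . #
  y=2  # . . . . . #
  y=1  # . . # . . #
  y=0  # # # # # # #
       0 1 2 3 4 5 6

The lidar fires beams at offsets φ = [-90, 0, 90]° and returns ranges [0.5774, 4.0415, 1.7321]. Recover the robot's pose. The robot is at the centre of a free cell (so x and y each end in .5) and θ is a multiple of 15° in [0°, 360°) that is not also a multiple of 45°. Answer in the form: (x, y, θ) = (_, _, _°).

Candidates: 32 free-cell centres × 16 headings = 512 poses. Raycast each; keep the one whose scan matches to 4 dp.
  (2.5, 3.5, 345°): beam 1 = 2.5882 ≠ 0.5774 ✗
  (3.5, 3.5, 150°): beam 1 = 5.0000 ≠ 0.5774 ✗
  (1.5, 6.5, 330°): beam 1 = 1.0000 ≠ 0.5774 ✗
  …
  (4.5, 7.5, 210°): r_1=0.5774, r_2=4.0415, r_3=1.7321 — all match ✓
No second candidate reproduces the full scan.

(x, y, θ) = (4.5, 7.5, 210°)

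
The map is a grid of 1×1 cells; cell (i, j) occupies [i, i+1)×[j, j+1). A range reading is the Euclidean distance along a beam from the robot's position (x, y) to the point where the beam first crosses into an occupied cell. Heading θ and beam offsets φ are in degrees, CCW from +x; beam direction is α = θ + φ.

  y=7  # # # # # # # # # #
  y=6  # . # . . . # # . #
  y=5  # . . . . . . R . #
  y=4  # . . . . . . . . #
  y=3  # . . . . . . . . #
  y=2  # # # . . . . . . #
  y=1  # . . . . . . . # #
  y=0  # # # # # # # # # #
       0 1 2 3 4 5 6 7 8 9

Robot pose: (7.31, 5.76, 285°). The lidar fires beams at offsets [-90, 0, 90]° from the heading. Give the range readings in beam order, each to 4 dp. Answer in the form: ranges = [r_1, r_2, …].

beam 1: φ=-90°, α=195°
  dir = (cos 195°, sin 195°) = (-0.9659, -0.2588); from cell (7,5)
  next x-line at t=0.3209, next y-line at t=2.9364; Δt_x=1.0353, Δt_y=3.8637
    x: enter (6,5) at t=0.3209
    x: enter (5,5) at t=1.3562
    x: enter (4,5) at t=2.3915
    y: enter (4,4) at t=2.9364
    x: enter (3,4) at t=3.4268
    x: enter (2,4) at t=4.4620
    x: enter (1,4) at t=5.4973
    x: enter (0,4) at t=6.5326 ← occupied
  → r_1 = 6.5326
beam 2: φ=0°, α=285°
  dir = (cos 285°, sin 285°) = (0.2588, -0.9659); from cell (7,5)
  next x-line at t=2.6660, next y-line at t=0.7868; Δt_x=3.8637, Δt_y=1.0353
    y: enter (7,4) at t=0.7868
    y: enter (7,3) at t=1.8221
    x: enter (8,3) at t=2.6660
    y: enter (8,2) at t=2.8574
    y: enter (8,1) at t=3.8926 ← occupied
  → r_2 = 3.8926
beam 3: φ=90°, α=15°
  dir = (cos 15°, sin 15°) = (0.9659, 0.2588); from cell (7,5)
  next x-line at t=0.7143, next y-line at t=0.9273; Δt_x=1.0353, Δt_y=3.8637
    x: enter (8,5) at t=0.7143
    y: enter (8,6) at t=0.9273
    x: enter (9,6) at t=1.7496 ← occupied
  → r_3 = 1.7496

ranges = [6.5326, 3.8926, 1.7496]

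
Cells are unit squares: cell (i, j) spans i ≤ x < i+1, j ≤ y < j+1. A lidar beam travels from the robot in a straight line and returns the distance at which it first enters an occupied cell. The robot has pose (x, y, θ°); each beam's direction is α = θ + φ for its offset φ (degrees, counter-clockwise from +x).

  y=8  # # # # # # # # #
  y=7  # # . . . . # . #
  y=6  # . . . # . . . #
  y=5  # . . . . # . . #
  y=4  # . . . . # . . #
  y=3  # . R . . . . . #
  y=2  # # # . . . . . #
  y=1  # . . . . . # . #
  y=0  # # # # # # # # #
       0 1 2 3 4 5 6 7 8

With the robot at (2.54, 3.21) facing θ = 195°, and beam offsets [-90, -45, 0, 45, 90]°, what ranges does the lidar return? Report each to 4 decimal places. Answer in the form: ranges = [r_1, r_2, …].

beam 1: φ=-90°, α=105°
  direction (-0.2588, 0.9659); cell (2,3); t to first gridline: x 2.0864, y 0.8179 (then +3.8637 / +1.0353)
    (2,4) via y @ 0.8179
    (2,5) via y @ 1.8531
    (1,5) via x @ 2.0864
    (1,6) via y @ 2.8884
    (1,7) via y @ 3.9237  # hit
  → r_1 = 3.9237
beam 2: φ=-45°, α=150°
  direction (-0.8660, 0.5000); cell (2,3); t to first gridline: x 0.6235, y 1.5800 (then +1.1547 / +2.0000)
    (1,3) via x @ 0.6235
    (1,4) via y @ 1.5800
    (0,4) via x @ 1.7782  # hit
  → r_2 = 1.7782
beam 3: φ=0°, α=195°
  direction (-0.9659, -0.2588); cell (2,3); t to first gridline: x 0.5590, y 0.8114 (then +1.0353 / +3.8637)
    (1,3) via x @ 0.5590
    (1,2) via y @ 0.8114  # hit
  → r_3 = 0.8114
beam 4: φ=45°, α=240°
  direction (-0.5000, -0.8660); cell (2,3); t to first gridline: x 1.0800, y 0.2425 (then +2.0000 / +1.1547)
    (2,2) via y @ 0.2425  # hit
  → r_4 = 0.2425
beam 5: φ=90°, α=285°
  direction (0.2588, -0.9659); cell (2,3); t to first gridline: x 1.7773, y 0.2174 (then +3.8637 / +1.0353)
    (2,2) via y @ 0.2174  # hit
  → r_5 = 0.2174

ranges = [3.9237, 1.7782, 0.8114, 0.2425, 0.2174]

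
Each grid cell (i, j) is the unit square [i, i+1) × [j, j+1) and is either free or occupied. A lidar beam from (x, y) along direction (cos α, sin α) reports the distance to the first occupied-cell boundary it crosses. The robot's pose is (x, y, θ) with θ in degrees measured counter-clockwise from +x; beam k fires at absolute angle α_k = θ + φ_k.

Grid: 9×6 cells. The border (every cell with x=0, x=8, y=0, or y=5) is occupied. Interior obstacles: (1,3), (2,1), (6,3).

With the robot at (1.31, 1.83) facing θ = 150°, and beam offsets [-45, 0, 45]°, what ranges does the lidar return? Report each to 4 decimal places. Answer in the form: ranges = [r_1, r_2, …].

ranges = [1.1977, 0.3580, 0.3209]

beam 1: φ=-45°, α=105°
  dir = (cos 105°, sin 105°) = (-0.2588, 0.9659); from cell (1,1)
  next x-line at t=1.1977, next y-line at t=0.1760; Δt_x=3.8637, Δt_y=1.0353
    y: enter (1,2) at t=0.1760
    x: enter (0,2) at t=1.1977 ← occupied
  → r_1 = 1.1977
beam 2: φ=0°, α=150°
  dir = (cos 150°, sin 150°) = (-0.8660, 0.5000); from cell (1,1)
  next x-line at t=0.3580, next y-line at t=0.3400; Δt_x=1.1547, Δt_y=2.0000
    y: enter (1,2) at t=0.3400
    x: enter (0,2) at t=0.3580 ← occupied
  → r_2 = 0.3580
beam 3: φ=45°, α=195°
  dir = (cos 195°, sin 195°) = (-0.9659, -0.2588); from cell (1,1)
  next x-line at t=0.3209, next y-line at t=3.2069; Δt_x=1.0353, Δt_y=3.8637
    x: enter (0,1) at t=0.3209 ← occupied
  → r_3 = 0.3209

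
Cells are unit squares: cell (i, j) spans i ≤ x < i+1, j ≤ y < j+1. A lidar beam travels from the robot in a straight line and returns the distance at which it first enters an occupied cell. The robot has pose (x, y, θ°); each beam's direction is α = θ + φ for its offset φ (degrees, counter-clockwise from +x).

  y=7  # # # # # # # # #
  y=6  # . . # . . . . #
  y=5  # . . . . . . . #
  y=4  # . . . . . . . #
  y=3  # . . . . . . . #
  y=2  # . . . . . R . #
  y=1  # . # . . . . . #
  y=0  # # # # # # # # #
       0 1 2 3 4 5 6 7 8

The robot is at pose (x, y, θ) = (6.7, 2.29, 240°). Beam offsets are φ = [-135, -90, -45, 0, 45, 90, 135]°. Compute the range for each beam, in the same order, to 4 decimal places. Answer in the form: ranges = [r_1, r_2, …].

ranges = [4.8762, 6.5818, 3.8305, 1.4896, 1.3355, 1.5011, 1.3459]

beam 1: φ=-135°, α=105°
  d=(-0.2588,0.9659)  start (6,2)  tX=2.7046 tY=0.7350  stride 1/|dx|=3.8637 1/|dy|=1.0353
    cross y-line → (6,3), t=0.7350
    cross y-line → (6,4), t=1.7703
    cross x-line → (5,4), t=2.7046
    cross y-line → (5,5), t=2.8056
    cross y-line → (5,6), t=3.8409
    cross y-line → (5,7), t=4.8762 (wall)
  → r_1 = 4.8762
beam 2: φ=-90°, α=150°
  d=(-0.8660,0.5000)  start (6,2)  tX=0.8083 tY=1.4200  stride 1/|dx|=1.1547 1/|dy|=2.0000
    cross x-line → (5,2), t=0.8083
    cross y-line → (5,3), t=1.4200
    cross x-line → (4,3), t=1.9630
    cross x-line → (3,3), t=3.1177
    cross y-line → (3,4), t=3.4200
    cross x-line → (2,4), t=4.2724
    cross y-line → (2,5), t=5.4200
    cross x-line → (1,5), t=5.4271
    cross x-line → (0,5), t=6.5818 (wall)
  → r_2 = 6.5818
beam 3: φ=-45°, α=195°
  d=(-0.9659,-0.2588)  start (6,2)  tX=0.7247 tY=1.1205  stride 1/|dx|=1.0353 1/|dy|=3.8637
    cross x-line → (5,2), t=0.7247
    cross y-line → (5,1), t=1.1205
    cross x-line → (4,1), t=1.7600
    cross x-line → (3,1), t=2.7952
    cross x-line → (2,1), t=3.8305 (wall)
  → r_3 = 3.8305
beam 4: φ=0°, α=240°
  d=(-0.5000,-0.8660)  start (6,2)  tX=1.4000 tY=0.3349  stride 1/|dx|=2.0000 1/|dy|=1.1547
    cross y-line → (6,1), t=0.3349
    cross x-line → (5,1), t=1.4000
    cross y-line → (5,0), t=1.4896 (wall)
  → r_4 = 1.4896
beam 5: φ=45°, α=285°
  d=(0.2588,-0.9659)  start (6,2)  tX=1.1591 tY=0.3002  stride 1/|dx|=3.8637 1/|dy|=1.0353
    cross y-line → (6,1), t=0.3002
    cross x-line → (7,1), t=1.1591
    cross y-line → (7,0), t=1.3355 (wall)
  → r_5 = 1.3355
beam 6: φ=90°, α=330°
  d=(0.8660,-0.5000)  start (6,2)  tX=0.3464 tY=0.5800  stride 1/|dx|=1.1547 1/|dy|=2.0000
    cross x-line → (7,2), t=0.3464
    cross y-line → (7,1), t=0.5800
    cross x-line → (8,1), t=1.5011 (wall)
  → r_6 = 1.5011
beam 7: φ=135°, α=15°
  d=(0.9659,0.2588)  start (6,2)  tX=0.3106 tY=2.7432  stride 1/|dx|=1.0353 1/|dy|=3.8637
    cross x-line → (7,2), t=0.3106
    cross x-line → (8,2), t=1.3459 (wall)
  → r_7 = 1.3459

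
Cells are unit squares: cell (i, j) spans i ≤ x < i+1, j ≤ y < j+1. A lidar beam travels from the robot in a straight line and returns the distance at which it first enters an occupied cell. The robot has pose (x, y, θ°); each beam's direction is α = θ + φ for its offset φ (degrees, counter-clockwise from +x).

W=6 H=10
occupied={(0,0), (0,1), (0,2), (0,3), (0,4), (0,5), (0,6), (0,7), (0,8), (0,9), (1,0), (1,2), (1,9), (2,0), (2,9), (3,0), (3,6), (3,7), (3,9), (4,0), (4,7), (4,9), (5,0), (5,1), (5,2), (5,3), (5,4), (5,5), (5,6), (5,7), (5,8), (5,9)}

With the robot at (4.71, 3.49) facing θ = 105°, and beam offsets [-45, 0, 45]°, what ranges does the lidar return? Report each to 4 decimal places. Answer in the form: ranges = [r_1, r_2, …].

ranges = [0.5800, 2.7432, 4.2839]

beam 1: φ=-45°, α=60°
  cosα=0.5000 sinα=0.8660 | (4,3) | tMaxX 0.5800 tMaxY 0.5889 | tΔX 2.0000 tΔY 1.1547
    t=0.5800 [x] (5,3) — stop
  → r_1 = 0.5800
beam 2: φ=0°, α=105°
  cosα=-0.2588 sinα=0.9659 | (4,3) | tMaxX 2.7432 tMaxY 0.5280 | tΔX 3.8637 tΔY 1.0353
    t=0.5280 [y] (4,4)
    t=1.5633 [y] (4,5)
    t=2.5985 [y] (4,6)
    t=2.7432 [x] (3,6) — stop
  → r_2 = 2.7432
beam 3: φ=45°, α=150°
  cosα=-0.8660 sinα=0.5000 | (4,3) | tMaxX 0.8198 tMaxY 1.0200 | tΔX 1.1547 tΔY 2.0000
    t=0.8198 [x] (3,3)
    t=1.0200 [y] (3,4)
    t=1.9745 [x] (2,4)
    t=3.0200 [y] (2,5)
    t=3.1292 [x] (1,5)
    t=4.2839 [x] (0,5) — stop
  → r_3 = 4.2839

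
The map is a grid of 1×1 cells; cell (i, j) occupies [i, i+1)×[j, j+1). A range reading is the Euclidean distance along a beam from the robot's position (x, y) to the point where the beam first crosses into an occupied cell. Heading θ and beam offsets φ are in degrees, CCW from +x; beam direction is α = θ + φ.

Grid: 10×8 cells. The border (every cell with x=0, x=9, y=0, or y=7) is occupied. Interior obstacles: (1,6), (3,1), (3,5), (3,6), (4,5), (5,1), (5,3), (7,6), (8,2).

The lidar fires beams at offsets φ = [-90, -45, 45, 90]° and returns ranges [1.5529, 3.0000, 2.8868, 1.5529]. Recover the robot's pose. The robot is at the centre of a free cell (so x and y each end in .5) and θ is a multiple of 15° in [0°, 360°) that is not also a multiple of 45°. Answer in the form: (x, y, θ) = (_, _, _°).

Candidates: 39 free-cell centres × 16 headings = 624 poses. Raycast each; keep the one whose scan matches to 4 dp.
  (5.5, 6.5, 165°): beam 1 = 0.5176 ≠ 1.5529 ✗
  (8.5, 5.5, 105°): beam 1 = 0.5176 ≠ 1.5529 ✗
  (6.5, 6.5, 30°): beam 1 = 4.0415 ≠ 1.5529 ✗
  (7.5, 4.5, 255°): beam 1 = 2.5882 ≠ 1.5529 ✗
  …
  (3.5, 3.5, 165°): r_1=1.5529, r_2=3.0000, r_3=2.8868, r_4=1.5529 — all match ✓
Unique over the lattice → pose = (3.5, 3.5, 165°).

(x, y, θ) = (3.5, 3.5, 165°)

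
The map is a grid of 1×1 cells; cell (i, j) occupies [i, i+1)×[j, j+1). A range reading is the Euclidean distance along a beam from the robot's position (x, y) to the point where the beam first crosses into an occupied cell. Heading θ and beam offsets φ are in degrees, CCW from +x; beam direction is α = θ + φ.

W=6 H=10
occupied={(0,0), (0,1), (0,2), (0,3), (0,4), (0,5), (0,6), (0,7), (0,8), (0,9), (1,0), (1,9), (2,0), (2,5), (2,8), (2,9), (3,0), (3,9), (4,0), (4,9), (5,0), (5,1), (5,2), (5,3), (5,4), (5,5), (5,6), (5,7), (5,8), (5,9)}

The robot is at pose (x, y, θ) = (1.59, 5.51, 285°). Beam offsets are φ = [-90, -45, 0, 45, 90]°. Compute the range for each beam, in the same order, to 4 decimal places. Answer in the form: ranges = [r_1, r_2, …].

beam 1: φ=-90°, α=195°
  dir = (cos 195°, sin 195°) = (-0.9659, -0.2588); from cell (1,5)
  next x-line at t=0.6108, next y-line at t=1.9705; Δt_x=1.0353, Δt_y=3.8637
    x: enter (0,5) at t=0.6108 ← occupied
  → r_1 = 0.6108
beam 2: φ=-45°, α=240°
  dir = (cos 240°, sin 240°) = (-0.5000, -0.8660); from cell (1,5)
  next x-line at t=1.1800, next y-line at t=0.5889; Δt_x=2.0000, Δt_y=1.1547
    y: enter (1,4) at t=0.5889
    x: enter (0,4) at t=1.1800 ← occupied
  → r_2 = 1.1800
beam 3: φ=0°, α=285°
  dir = (cos 285°, sin 285°) = (0.2588, -0.9659); from cell (1,5)
  next x-line at t=1.5841, next y-line at t=0.5280; Δt_x=3.8637, Δt_y=1.0353
    y: enter (1,4) at t=0.5280
    y: enter (1,3) at t=1.5633
    x: enter (2,3) at t=1.5841
    y: enter (2,2) at t=2.5985
    y: enter (2,1) at t=3.6338
    y: enter (2,0) at t=4.6691 ← occupied
  → r_3 = 4.6691
beam 4: φ=45°, α=330°
  dir = (cos 330°, sin 330°) = (0.8660, -0.5000); from cell (1,5)
  next x-line at t=0.4734, next y-line at t=1.0200; Δt_x=1.1547, Δt_y=2.0000
    x: enter (2,5) at t=0.4734 ← occupied
  → r_4 = 0.4734
beam 5: φ=90°, α=15°
  dir = (cos 15°, sin 15°) = (0.9659, 0.2588); from cell (1,5)
  next x-line at t=0.4245, next y-line at t=1.8932; Δt_x=1.0353, Δt_y=3.8637
    x: enter (2,5) at t=0.4245 ← occupied
  → r_5 = 0.4245

ranges = [0.6108, 1.1800, 4.6691, 0.4734, 0.4245]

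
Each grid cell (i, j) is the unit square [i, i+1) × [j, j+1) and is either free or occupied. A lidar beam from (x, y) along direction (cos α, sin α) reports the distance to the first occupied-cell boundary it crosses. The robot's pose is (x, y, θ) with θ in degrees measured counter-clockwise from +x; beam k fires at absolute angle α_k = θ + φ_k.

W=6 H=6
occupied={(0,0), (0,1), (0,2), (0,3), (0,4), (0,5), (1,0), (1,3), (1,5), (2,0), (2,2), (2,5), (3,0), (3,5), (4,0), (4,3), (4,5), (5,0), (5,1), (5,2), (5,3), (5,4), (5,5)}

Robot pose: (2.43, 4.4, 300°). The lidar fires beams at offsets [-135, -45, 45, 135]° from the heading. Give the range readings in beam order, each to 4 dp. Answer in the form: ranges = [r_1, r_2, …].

beam 1: φ=-135°, α=165°
  d=(-0.9659,0.2588)  start (2,4)  tX=0.4452 tY=2.3182  stride 1/|dx|=1.0353 1/|dy|=3.8637
    cross x-line → (1,4), t=0.4452
    cross x-line → (0,4), t=1.4804 (wall)
  → r_1 = 1.4804
beam 2: φ=-45°, α=255°
  d=(-0.2588,-0.9659)  start (2,4)  tX=1.6614 tY=0.4141  stride 1/|dx|=3.8637 1/|dy|=1.0353
    cross y-line → (2,3), t=0.4141
    cross y-line → (2,2), t=1.4494 (wall)
  → r_2 = 1.4494
beam 3: φ=45°, α=345°
  d=(0.9659,-0.2588)  start (2,4)  tX=0.5901 tY=1.5455  stride 1/|dx|=1.0353 1/|dy|=3.8637
    cross x-line → (3,4), t=0.5901
    cross y-line → (3,3), t=1.5455
    cross x-line → (4,3), t=1.6254 (wall)
  → r_3 = 1.6254
beam 4: φ=135°, α=75°
  d=(0.2588,0.9659)  start (2,4)  tX=2.2023 tY=0.6212  stride 1/|dx|=3.8637 1/|dy|=1.0353
    cross y-line → (2,5), t=0.6212 (wall)
  → r_4 = 0.6212

ranges = [1.4804, 1.4494, 1.6254, 0.6212]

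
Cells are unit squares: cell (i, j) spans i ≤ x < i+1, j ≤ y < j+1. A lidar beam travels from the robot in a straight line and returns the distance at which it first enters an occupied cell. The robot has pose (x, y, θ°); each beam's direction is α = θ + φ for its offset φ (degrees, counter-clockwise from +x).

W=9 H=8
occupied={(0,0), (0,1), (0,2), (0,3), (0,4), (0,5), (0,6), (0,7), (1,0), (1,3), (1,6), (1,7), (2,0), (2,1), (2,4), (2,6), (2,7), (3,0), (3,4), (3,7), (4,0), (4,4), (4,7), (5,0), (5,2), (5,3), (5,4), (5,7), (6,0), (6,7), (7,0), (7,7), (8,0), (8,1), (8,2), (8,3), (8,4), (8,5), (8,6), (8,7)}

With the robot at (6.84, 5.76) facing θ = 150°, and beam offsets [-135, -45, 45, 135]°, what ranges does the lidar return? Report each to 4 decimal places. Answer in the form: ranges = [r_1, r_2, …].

ranges = [1.2009, 1.2837, 2.9364, 4.4819]

beam 1: φ=-135°, α=15°
  d=(0.9659,0.2588)  start (6,5)  tX=0.1656 tY=0.9273  stride 1/|dx|=1.0353 1/|dy|=3.8637
    cross x-line → (7,5), t=0.1656
    cross y-line → (7,6), t=0.9273
    cross x-line → (8,6), t=1.2009 (wall)
  → r_1 = 1.2009
beam 2: φ=-45°, α=105°
  d=(-0.2588,0.9659)  start (6,5)  tX=3.2455 tY=0.2485  stride 1/|dx|=3.8637 1/|dy|=1.0353
    cross y-line → (6,6), t=0.2485
    cross y-line → (6,7), t=1.2837 (wall)
  → r_2 = 1.2837
beam 3: φ=45°, α=195°
  d=(-0.9659,-0.2588)  start (6,5)  tX=0.8696 tY=2.9364  stride 1/|dx|=1.0353 1/|dy|=3.8637
    cross x-line → (5,5), t=0.8696
    cross x-line → (4,5), t=1.9049
    cross y-line → (4,4), t=2.9364 (wall)
  → r_3 = 2.9364
beam 4: φ=135°, α=285°
  d=(0.2588,-0.9659)  start (6,5)  tX=0.6182 tY=0.7868  stride 1/|dx|=3.8637 1/|dy|=1.0353
    cross x-line → (7,5), t=0.6182
    cross y-line → (7,4), t=0.7868
    cross y-line → (7,3), t=1.8221
    cross y-line → (7,2), t=2.8574
    cross y-line → (7,1), t=3.8926
    cross x-line → (8,1), t=4.4819 (wall)
  → r_4 = 4.4819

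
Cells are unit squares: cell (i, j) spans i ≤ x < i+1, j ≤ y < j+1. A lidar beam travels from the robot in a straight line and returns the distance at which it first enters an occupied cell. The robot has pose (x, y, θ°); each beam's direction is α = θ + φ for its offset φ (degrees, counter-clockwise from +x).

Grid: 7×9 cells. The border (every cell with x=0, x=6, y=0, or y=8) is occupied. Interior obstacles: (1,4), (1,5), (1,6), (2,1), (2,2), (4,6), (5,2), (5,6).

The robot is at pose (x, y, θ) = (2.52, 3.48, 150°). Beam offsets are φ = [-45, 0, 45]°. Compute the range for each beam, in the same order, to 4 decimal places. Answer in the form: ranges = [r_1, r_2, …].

beam 1: φ=-45°, α=105°
  dir = (cos 105°, sin 105°) = (-0.2588, 0.9659); from cell (2,3)
  next x-line at t=2.0091, next y-line at t=0.5383; Δt_x=3.8637, Δt_y=1.0353
    y: enter (2,4) at t=0.5383
    y: enter (2,5) at t=1.5736
    x: enter (1,5) at t=2.0091 ← occupied
  → r_1 = 2.0091
beam 2: φ=0°, α=150°
  dir = (cos 150°, sin 150°) = (-0.8660, 0.5000); from cell (2,3)
  next x-line at t=0.6004, next y-line at t=1.0400; Δt_x=1.1547, Δt_y=2.0000
    x: enter (1,3) at t=0.6004
    y: enter (1,4) at t=1.0400 ← occupied
  → r_2 = 1.0400
beam 3: φ=45°, α=195°
  dir = (cos 195°, sin 195°) = (-0.9659, -0.2588); from cell (2,3)
  next x-line at t=0.5383, next y-line at t=1.8546; Δt_x=1.0353, Δt_y=3.8637
    x: enter (1,3) at t=0.5383
    x: enter (0,3) at t=1.5736 ← occupied
  → r_3 = 1.5736

ranges = [2.0091, 1.0400, 1.5736]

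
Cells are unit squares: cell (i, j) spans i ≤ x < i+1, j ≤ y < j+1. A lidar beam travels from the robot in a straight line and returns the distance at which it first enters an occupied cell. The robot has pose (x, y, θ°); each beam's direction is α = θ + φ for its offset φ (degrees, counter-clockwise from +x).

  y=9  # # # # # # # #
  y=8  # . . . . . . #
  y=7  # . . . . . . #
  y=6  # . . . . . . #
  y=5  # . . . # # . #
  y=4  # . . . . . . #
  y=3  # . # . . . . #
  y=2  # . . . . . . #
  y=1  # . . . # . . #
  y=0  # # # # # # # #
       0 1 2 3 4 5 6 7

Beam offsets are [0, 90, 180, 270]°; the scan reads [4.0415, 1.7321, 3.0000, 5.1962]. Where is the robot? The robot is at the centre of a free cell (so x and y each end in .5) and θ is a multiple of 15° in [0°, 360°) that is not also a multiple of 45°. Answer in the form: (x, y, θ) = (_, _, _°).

Enumerate (i+0.5, j+0.5, θ) over the 44 free cells and 16 admissible headings. For each, cast all 4 beams and compare to the given ranges.
  (3.5, 1.5, 75°): beam 1 = 3.6235 ≠ 4.0415 ✗
  (4.5, 3.5, 165°): beam 1 = 1.5529 ≠ 4.0415 ✗
  (2.5, 4.5, 75°): beam 1 = 4.6587 ≠ 4.0415 ✗
  (6.5, 4.5, 255°): beam 1 = 3.6235 ≠ 4.0415 ✗
  (6.5, 1.5, 255°): beam 1 = 0.5176 ≠ 4.0415 ✗
  …
  (2.5, 5.5, 60°): r_1=4.0415, r_2=1.7321, r_3=3.0000, r_4=5.1962 — all match ✓
Unique over the lattice → pose = (2.5, 5.5, 60°).

(x, y, θ) = (2.5, 5.5, 60°)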